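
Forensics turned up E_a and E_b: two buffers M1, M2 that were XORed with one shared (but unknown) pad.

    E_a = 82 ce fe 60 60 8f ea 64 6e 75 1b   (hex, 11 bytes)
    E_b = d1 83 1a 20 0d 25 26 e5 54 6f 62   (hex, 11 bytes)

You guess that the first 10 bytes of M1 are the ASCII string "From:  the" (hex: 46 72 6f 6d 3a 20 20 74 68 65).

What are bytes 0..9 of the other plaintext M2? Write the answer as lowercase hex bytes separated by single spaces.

15 3f 8b 2d 57 8a ec f5 52 7f

First, E_a ⊕ E_b = (M1 ⊕ K) ⊕ (M2 ⊕ K) = M1 ⊕ M2, so the key drops out. Then M2 = (M1 ⊕ M2) ⊕ M1 over the first 10 bytes.
byte 0: (82 XOR d1) XOR 46 = 53 XOR 46 = 15
byte 1: (ce XOR 83) XOR 72 = 4d XOR 72 = 3f
byte 2: (fe XOR 1a) XOR 6f = e4 XOR 6f = 8b
byte 3: (60 XOR 20) XOR 6d = 40 XOR 6d = 2d
byte 4: (60 XOR 0d) XOR 3a = 6d XOR 3a = 57
byte 5: (8f XOR 25) XOR 20 = aa XOR 20 = 8a
byte 6: (ea XOR 26) XOR 20 = cc XOR 20 = ec
byte 7: (64 XOR e5) XOR 74 = 81 XOR 74 = f5
byte 8: (6e XOR 54) XOR 68 = 3a XOR 68 = 52
byte 9: (75 XOR 6f) XOR 65 = 1a XOR 65 = 7f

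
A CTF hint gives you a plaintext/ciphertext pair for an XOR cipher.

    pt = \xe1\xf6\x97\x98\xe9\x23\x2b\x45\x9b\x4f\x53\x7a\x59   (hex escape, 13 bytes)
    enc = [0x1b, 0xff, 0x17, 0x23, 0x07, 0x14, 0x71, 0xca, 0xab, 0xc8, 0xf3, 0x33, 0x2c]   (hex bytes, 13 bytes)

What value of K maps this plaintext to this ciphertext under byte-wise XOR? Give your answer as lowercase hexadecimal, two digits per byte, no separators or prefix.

fa0980bbee375a8f3087a04975

Since enc = pt ⊕ K, XORing both sides with pt gives K = pt ⊕ enc.
e1 ⊕ 1b = fa
f6 ⊕ ff = 09
97 ⊕ 17 = 80
98 ⊕ 23 = bb
e9 ⊕ 07 = ee
23 ⊕ 14 = 37
2b ⊕ 71 = 5a
45 ⊕ ca = 8f
9b ⊕ ab = 30
4f ⊕ c8 = 87
53 ⊕ f3 = a0
7a ⊕ 33 = 49
59 ⊕ 2c = 75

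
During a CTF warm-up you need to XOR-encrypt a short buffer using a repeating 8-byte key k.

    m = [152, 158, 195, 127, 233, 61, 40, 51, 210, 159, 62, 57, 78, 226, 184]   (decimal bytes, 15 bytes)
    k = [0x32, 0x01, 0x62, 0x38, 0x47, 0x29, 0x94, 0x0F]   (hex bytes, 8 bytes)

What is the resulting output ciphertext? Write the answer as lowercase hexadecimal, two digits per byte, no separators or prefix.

aa9fa147ae14bc3ce09e5c0109cb2c

The 8-byte key repeats, so the effective keystream is 32 01 62 38 47 29 94 0f 32 01 62 38 47 29 94.
byte 0: 98 xor 32 = aa
byte 1: 9e xor 01 = 9f
byte 2: c3 xor 62 = a1
byte 3: 7f xor 38 = 47
byte 4: e9 xor 47 = ae
byte 5: 3d xor 29 = 14
byte 6: 28 xor 94 = bc
byte 7: 33 xor 0f = 3c
byte 8: d2 xor 32 = e0
byte 9: 9f xor 01 = 9e
byte 10: 3e xor 62 = 5c
byte 11: 39 xor 38 = 01
byte 12: 4e xor 47 = 09
byte 13: e2 xor 29 = cb
byte 14: b8 xor 94 = 2c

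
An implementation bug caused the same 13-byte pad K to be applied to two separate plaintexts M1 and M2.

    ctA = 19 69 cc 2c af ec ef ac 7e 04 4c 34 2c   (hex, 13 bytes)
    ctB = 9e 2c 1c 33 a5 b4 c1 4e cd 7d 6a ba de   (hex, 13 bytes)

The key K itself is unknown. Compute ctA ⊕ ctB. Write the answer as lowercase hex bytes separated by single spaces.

87 45 d0 1f 0a 58 2e e2 b3 79 26 8e f2

ctA ⊕ ctB = (M1 ⊕ K) ⊕ (M2 ⊕ K) = M1 ⊕ M2 — the shared key cancels under XOR.
00011001 XOR 10011110 = 10000111
01101001 XOR 00101100 = 01000101
11001100 XOR 00011100 = 11010000
00101100 XOR 00110011 = 00011111
10101111 XOR 10100101 = 00001010
11101100 XOR 10110100 = 01011000
11101111 XOR 11000001 = 00101110
10101100 XOR 01001110 = 11100010
01111110 XOR 11001101 = 10110011
00000100 XOR 01111101 = 01111001
01001100 XOR 01101010 = 00100110
00110100 XOR 10111010 = 10001110
00101100 XOR 11011110 = 11110010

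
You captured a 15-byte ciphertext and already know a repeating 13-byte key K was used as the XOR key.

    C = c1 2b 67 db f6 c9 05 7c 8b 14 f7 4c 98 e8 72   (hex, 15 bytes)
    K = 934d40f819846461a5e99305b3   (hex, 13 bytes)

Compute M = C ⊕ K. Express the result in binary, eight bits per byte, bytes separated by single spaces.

01010010 01100110 00100111 00100011 11101111 01001101 01100001 00011101 00101110 11111101 01100100 01001001 00101011 01111011 00111111

The 13-byte key repeats, so the effective keystream is 93 4d 40 f8 19 84 64 61 a5 e9 93 05 b3 93 4d.
byte 0: 11000001 ^ 10010011 = 01010010
byte 1: 00101011 ^ 01001101 = 01100110
byte 2: 01100111 ^ 01000000 = 00100111
byte 3: 11011011 ^ 11111000 = 00100011
byte 4: 11110110 ^ 00011001 = 11101111
byte 5: 11001001 ^ 10000100 = 01001101
byte 6: 00000101 ^ 01100100 = 01100001
byte 7: 01111100 ^ 01100001 = 00011101
byte 8: 10001011 ^ 10100101 = 00101110
byte 9: 00010100 ^ 11101001 = 11111101
byte 10: 11110111 ^ 10010011 = 01100100
byte 11: 01001100 ^ 00000101 = 01001001
byte 12: 10011000 ^ 10110011 = 00101011
byte 13: 11101000 ^ 10010011 = 01111011
byte 14: 01110010 ^ 01001101 = 00111111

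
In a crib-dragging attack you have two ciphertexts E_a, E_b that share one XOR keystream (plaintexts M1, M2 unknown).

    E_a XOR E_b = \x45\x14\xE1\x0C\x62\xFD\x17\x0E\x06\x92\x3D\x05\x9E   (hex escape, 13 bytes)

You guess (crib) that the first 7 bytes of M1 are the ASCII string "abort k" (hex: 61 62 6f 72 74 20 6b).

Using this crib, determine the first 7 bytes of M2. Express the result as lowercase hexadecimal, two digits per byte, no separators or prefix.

24768e7e16dd7c

Since E_a ⊕ E_b = M1 ⊕ M2, XORing with the guessed M1 bytes yields the corresponding M2 bytes: M2 = (E_a ⊕ E_b) ⊕ M1.
 69 ⊕  97 =  36
 20 ⊕  98 = 118
225 ⊕ 111 = 142
 12 ⊕ 114 = 126
 98 ⊕ 116 =  22
253 ⊕  32 = 221
 23 ⊕ 107 = 124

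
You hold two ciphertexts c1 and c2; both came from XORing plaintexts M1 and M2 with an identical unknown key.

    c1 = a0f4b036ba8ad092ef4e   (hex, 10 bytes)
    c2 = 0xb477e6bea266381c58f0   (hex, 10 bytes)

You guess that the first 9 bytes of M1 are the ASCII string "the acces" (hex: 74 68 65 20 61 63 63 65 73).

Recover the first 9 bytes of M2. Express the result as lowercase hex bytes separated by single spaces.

60 eb 33 a8 79 8f 8b eb c4

First, c1 ⊕ c2 = (M1 ⊕ K) ⊕ (M2 ⊕ K) = M1 ⊕ M2, so the key drops out. Then M2 = (M1 ⊕ M2) ⊕ M1 over the first 9 bytes.
byte 0: (a0 ⊕ b4) ⊕ 74 = 14 ⊕ 74 = 60
byte 1: (f4 ⊕ 77) ⊕ 68 = 83 ⊕ 68 = eb
byte 2: (b0 ⊕ e6) ⊕ 65 = 56 ⊕ 65 = 33
byte 3: (36 ⊕ be) ⊕ 20 = 88 ⊕ 20 = a8
byte 4: (ba ⊕ a2) ⊕ 61 = 18 ⊕ 61 = 79
byte 5: (8a ⊕ 66) ⊕ 63 = ec ⊕ 63 = 8f
byte 6: (d0 ⊕ 38) ⊕ 63 = e8 ⊕ 63 = 8b
byte 7: (92 ⊕ 1c) ⊕ 65 = 8e ⊕ 65 = eb
byte 8: (ef ⊕ 58) ⊕ 73 = b7 ⊕ 73 = c4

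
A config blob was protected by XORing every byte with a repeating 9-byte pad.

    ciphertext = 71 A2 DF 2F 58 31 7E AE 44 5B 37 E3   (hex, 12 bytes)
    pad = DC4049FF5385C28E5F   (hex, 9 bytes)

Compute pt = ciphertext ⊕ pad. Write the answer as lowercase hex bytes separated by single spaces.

The 9-byte key repeats, so the effective keystream is dc 40 49 ff 53 85 c2 8e 5f dc 40 49.
byte 0: 71 ^ dc = ad
byte 1: a2 ^ 40 = e2
byte 2: df ^ 49 = 96
byte 3: 2f ^ ff = d0
byte 4: 58 ^ 53 = 0b
byte 5: 31 ^ 85 = b4
byte 6: 7e ^ c2 = bc
byte 7: ae ^ 8e = 20
byte 8: 44 ^ 5f = 1b
byte 9: 5b ^ dc = 87
byte 10: 37 ^ 40 = 77
byte 11: e3 ^ 49 = aa

ad e2 96 d0 0b b4 bc 20 1b 87 77 aa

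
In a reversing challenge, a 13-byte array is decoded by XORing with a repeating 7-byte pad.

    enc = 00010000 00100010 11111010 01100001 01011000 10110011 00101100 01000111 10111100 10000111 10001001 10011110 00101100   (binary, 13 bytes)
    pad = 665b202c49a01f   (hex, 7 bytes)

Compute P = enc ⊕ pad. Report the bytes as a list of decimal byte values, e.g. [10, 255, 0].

The 7-byte key repeats, so the effective keystream is 66 5b 20 2c 49 a0 1f 66 5b 20 2c 49 a0.
byte 0: 00010000 ^ 01100110 = 01110110
byte 1: 00100010 ^ 01011011 = 01111001
byte 2: 11111010 ^ 00100000 = 11011010
byte 3: 01100001 ^ 00101100 = 01001101
byte 4: 01011000 ^ 01001001 = 00010001
byte 5: 10110011 ^ 10100000 = 00010011
byte 6: 00101100 ^ 00011111 = 00110011
byte 7: 01000111 ^ 01100110 = 00100001
byte 8: 10111100 ^ 01011011 = 11100111
byte 9: 10000111 ^ 00100000 = 10100111
byte 10: 10001001 ^ 00101100 = 10100101
byte 11: 10011110 ^ 01001001 = 11010111
byte 12: 00101100 ^ 10100000 = 10001100

[118, 121, 218, 77, 17, 19, 51, 33, 231, 167, 165, 215, 140]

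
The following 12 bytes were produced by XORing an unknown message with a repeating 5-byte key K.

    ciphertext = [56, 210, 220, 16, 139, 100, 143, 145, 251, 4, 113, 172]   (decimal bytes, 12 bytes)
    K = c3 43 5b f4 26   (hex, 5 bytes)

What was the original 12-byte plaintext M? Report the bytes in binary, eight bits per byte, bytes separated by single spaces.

11111011 10010001 10000111 11100100 10101101 10100111 11001100 11001010 00001111 00100010 10110010 11101111

The 5-byte key repeats, so the effective keystream is c3 43 5b f4 26 c3 43 5b f4 26 c3 43.
byte 0: 38 ^ c3 = fb
byte 1: d2 ^ 43 = 91
byte 2: dc ^ 5b = 87
byte 3: 10 ^ f4 = e4
byte 4: 8b ^ 26 = ad
byte 5: 64 ^ c3 = a7
byte 6: 8f ^ 43 = cc
byte 7: 91 ^ 5b = ca
byte 8: fb ^ f4 = 0f
byte 9: 04 ^ 26 = 22
byte 10: 71 ^ c3 = b2
byte 11: ac ^ 43 = ef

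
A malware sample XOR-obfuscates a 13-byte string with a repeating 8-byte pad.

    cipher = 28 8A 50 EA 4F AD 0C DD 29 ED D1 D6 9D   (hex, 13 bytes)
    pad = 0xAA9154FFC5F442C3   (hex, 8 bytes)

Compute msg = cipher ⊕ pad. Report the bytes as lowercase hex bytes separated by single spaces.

The 8-byte key repeats, so the effective keystream is aa 91 54 ff c5 f4 42 c3 aa 91 54 ff c5.
byte 0: 28 xor aa = 82
byte 1: 8a xor 91 = 1b
byte 2: 50 xor 54 = 04
byte 3: ea xor ff = 15
byte 4: 4f xor c5 = 8a
byte 5: ad xor f4 = 59
byte 6: 0c xor 42 = 4e
byte 7: dd xor c3 = 1e
byte 8: 29 xor aa = 83
byte 9: ed xor 91 = 7c
byte 10: d1 xor 54 = 85
byte 11: d6 xor ff = 29
byte 12: 9d xor c5 = 58

82 1b 04 15 8a 59 4e 1e 83 7c 85 29 58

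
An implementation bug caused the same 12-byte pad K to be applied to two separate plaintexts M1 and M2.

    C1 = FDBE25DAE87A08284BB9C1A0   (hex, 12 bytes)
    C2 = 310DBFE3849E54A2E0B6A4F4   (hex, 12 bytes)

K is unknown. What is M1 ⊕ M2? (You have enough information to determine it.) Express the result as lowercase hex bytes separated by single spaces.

cc b3 9a 39 6c e4 5c 8a ab 0f 65 54

C1 ⊕ C2 = (M1 ⊕ K) ⊕ (M2 ⊕ K) = M1 ⊕ M2 — the shared key cancels under XOR.
byte 0: 11111101 ⊕ 00110001 = 11001100
byte 1: 10111110 ⊕ 00001101 = 10110011
byte 2: 00100101 ⊕ 10111111 = 10011010
byte 3: 11011010 ⊕ 11100011 = 00111001
byte 4: 11101000 ⊕ 10000100 = 01101100
byte 5: 01111010 ⊕ 10011110 = 11100100
byte 6: 00001000 ⊕ 01010100 = 01011100
byte 7: 00101000 ⊕ 10100010 = 10001010
byte 8: 01001011 ⊕ 11100000 = 10101011
byte 9: 10111001 ⊕ 10110110 = 00001111
byte 10: 11000001 ⊕ 10100100 = 01100101
byte 11: 10100000 ⊕ 11110100 = 01010100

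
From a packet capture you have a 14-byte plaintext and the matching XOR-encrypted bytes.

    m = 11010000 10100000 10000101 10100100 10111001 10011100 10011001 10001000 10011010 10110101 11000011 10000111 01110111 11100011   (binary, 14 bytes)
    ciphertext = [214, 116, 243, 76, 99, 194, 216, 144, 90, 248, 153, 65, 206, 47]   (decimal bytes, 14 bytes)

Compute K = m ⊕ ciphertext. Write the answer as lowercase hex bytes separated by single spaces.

Since ciphertext = m ⊕ K, XORing both sides with m gives K = m ⊕ ciphertext.
11010000 XOR 11010110 = 00000110
10100000 XOR 01110100 = 11010100
10000101 XOR 11110011 = 01110110
10100100 XOR 01001100 = 11101000
10111001 XOR 01100011 = 11011010
10011100 XOR 11000010 = 01011110
10011001 XOR 11011000 = 01000001
10001000 XOR 10010000 = 00011000
10011010 XOR 01011010 = 11000000
10110101 XOR 11111000 = 01001101
11000011 XOR 10011001 = 01011010
10000111 XOR 01000001 = 11000110
01110111 XOR 11001110 = 10111001
11100011 XOR 00101111 = 11001100

06 d4 76 e8 da 5e 41 18 c0 4d 5a c6 b9 cc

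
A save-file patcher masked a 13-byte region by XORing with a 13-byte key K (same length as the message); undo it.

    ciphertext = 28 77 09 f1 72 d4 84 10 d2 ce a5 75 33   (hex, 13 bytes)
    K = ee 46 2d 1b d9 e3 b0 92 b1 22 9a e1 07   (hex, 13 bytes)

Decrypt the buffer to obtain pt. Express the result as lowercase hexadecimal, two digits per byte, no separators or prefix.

28 ^ ee = c6
77 ^ 46 = 31
09 ^ 2d = 24
f1 ^ 1b = ea
72 ^ d9 = ab
d4 ^ e3 = 37
84 ^ b0 = 34
10 ^ 92 = 82
d2 ^ b1 = 63
ce ^ 22 = ec
a5 ^ 9a = 3f
75 ^ e1 = 94
33 ^ 07 = 34

c63124eaab37348263ec3f9434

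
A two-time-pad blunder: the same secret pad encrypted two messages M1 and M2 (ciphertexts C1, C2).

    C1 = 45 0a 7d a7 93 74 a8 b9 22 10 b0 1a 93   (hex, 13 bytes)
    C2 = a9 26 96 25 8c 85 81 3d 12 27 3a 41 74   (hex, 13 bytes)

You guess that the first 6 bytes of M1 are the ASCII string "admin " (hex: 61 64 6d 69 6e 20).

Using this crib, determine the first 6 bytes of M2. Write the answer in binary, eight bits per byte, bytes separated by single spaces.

First, C1 ⊕ C2 = (M1 ⊕ K) ⊕ (M2 ⊕ K) = M1 ⊕ M2, so the key drops out. Then M2 = (M1 ⊕ M2) ⊕ M1 over the first 6 bytes.
byte 0: (45 ⊕ a9) ⊕ 61 = ec ⊕ 61 = 8d
byte 1: (0a ⊕ 26) ⊕ 64 = 2c ⊕ 64 = 48
byte 2: (7d ⊕ 96) ⊕ 6d = eb ⊕ 6d = 86
byte 3: (a7 ⊕ 25) ⊕ 69 = 82 ⊕ 69 = eb
byte 4: (93 ⊕ 8c) ⊕ 6e = 1f ⊕ 6e = 71
byte 5: (74 ⊕ 85) ⊕ 20 = f1 ⊕ 20 = d1

10001101 01001000 10000110 11101011 01110001 11010001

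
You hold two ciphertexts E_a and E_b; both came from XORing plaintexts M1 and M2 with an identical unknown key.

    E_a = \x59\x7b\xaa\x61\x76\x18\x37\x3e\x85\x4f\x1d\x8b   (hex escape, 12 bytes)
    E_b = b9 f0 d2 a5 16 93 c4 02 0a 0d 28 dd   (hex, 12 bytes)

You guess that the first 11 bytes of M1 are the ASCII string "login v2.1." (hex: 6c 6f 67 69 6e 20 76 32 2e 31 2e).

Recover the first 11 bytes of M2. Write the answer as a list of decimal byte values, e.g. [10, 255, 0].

[140, 228, 31, 173, 14, 171, 133, 14, 161, 115, 27]

First, E_a ⊕ E_b = (M1 ⊕ K) ⊕ (M2 ⊕ K) = M1 ⊕ M2, so the key drops out. Then M2 = (M1 ⊕ M2) ⊕ M1 over the first 11 bytes.
byte 0: (59 XOR b9) XOR 6c = e0 XOR 6c = 8c
byte 1: (7b XOR f0) XOR 6f = 8b XOR 6f = e4
byte 2: (aa XOR d2) XOR 67 = 78 XOR 67 = 1f
byte 3: (61 XOR a5) XOR 69 = c4 XOR 69 = ad
byte 4: (76 XOR 16) XOR 6e = 60 XOR 6e = 0e
byte 5: (18 XOR 93) XOR 20 = 8b XOR 20 = ab
byte 6: (37 XOR c4) XOR 76 = f3 XOR 76 = 85
byte 7: (3e XOR 02) XOR 32 = 3c XOR 32 = 0e
byte 8: (85 XOR 0a) XOR 2e = 8f XOR 2e = a1
byte 9: (4f XOR 0d) XOR 31 = 42 XOR 31 = 73
byte 10: (1d XOR 28) XOR 2e = 35 XOR 2e = 1b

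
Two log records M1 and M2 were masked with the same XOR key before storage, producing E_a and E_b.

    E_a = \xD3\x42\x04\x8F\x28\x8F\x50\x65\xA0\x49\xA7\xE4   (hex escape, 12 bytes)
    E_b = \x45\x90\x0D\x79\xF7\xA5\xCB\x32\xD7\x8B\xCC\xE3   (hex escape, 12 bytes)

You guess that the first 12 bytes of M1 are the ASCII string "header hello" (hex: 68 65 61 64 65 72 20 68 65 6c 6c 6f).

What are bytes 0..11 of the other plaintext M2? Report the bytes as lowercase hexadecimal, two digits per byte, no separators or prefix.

feb76892ba58bb3f12ae0768

First, E_a ⊕ E_b = (M1 ⊕ K) ⊕ (M2 ⊕ K) = M1 ⊕ M2, so the key drops out. Then M2 = (M1 ⊕ M2) ⊕ M1 over the first 12 bytes.
byte 0: (d3 ^ 45) ^ 68 = 96 ^ 68 = fe
byte 1: (42 ^ 90) ^ 65 = d2 ^ 65 = b7
byte 2: (04 ^ 0d) ^ 61 = 09 ^ 61 = 68
byte 3: (8f ^ 79) ^ 64 = f6 ^ 64 = 92
byte 4: (28 ^ f7) ^ 65 = df ^ 65 = ba
byte 5: (8f ^ a5) ^ 72 = 2a ^ 72 = 58
byte 6: (50 ^ cb) ^ 20 = 9b ^ 20 = bb
byte 7: (65 ^ 32) ^ 68 = 57 ^ 68 = 3f
byte 8: (a0 ^ d7) ^ 65 = 77 ^ 65 = 12
byte 9: (49 ^ 8b) ^ 6c = c2 ^ 6c = ae
byte 10: (a7 ^ cc) ^ 6c = 6b ^ 6c = 07
byte 11: (e4 ^ e3) ^ 6f = 07 ^ 6f = 68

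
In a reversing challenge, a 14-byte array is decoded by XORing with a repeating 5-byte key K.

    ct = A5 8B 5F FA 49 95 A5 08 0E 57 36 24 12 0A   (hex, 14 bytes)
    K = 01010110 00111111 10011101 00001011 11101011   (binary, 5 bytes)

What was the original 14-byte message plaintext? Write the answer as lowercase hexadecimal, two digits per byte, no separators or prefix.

f3b4c2f1a2c39a9505bc601b8f01

The 5-byte key repeats, so the effective keystream is 56 3f 9d 0b eb 56 3f 9d 0b eb 56 3f 9d 0b.
byte 0: 165 XOR  86 = 243
byte 1: 139 XOR  63 = 180
byte 2:  95 XOR 157 = 194
byte 3: 250 XOR  11 = 241
byte 4:  73 XOR 235 = 162
byte 5: 149 XOR  86 = 195
byte 6: 165 XOR  63 = 154
byte 7:   8 XOR 157 = 149
byte 8:  14 XOR  11 =   5
byte 9:  87 XOR 235 = 188
byte 10:  54 XOR  86 =  96
byte 11:  36 XOR  63 =  27
byte 12:  18 XOR 157 = 143
byte 13:  10 XOR  11 =   1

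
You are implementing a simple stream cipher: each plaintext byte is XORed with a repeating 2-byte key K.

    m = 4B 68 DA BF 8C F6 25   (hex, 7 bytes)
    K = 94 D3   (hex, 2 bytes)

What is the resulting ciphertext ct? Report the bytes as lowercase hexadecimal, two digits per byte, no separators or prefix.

The 2-byte key repeats, so the effective keystream is 94 d3 94 d3 94 d3 94.
byte 0: 4b ⊕ 94 = df
byte 1: 68 ⊕ d3 = bb
byte 2: da ⊕ 94 = 4e
byte 3: bf ⊕ d3 = 6c
byte 4: 8c ⊕ 94 = 18
byte 5: f6 ⊕ d3 = 25
byte 6: 25 ⊕ 94 = b1

dfbb4e6c1825b1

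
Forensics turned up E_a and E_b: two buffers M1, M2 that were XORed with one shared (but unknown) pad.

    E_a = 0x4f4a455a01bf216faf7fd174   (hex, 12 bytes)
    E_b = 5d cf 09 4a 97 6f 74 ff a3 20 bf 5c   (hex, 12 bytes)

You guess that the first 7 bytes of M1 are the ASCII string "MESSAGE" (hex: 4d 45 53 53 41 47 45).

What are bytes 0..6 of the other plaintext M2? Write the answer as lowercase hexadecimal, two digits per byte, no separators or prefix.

5fc01f43d79710

First, E_a ⊕ E_b = (M1 ⊕ K) ⊕ (M2 ⊕ K) = M1 ⊕ M2, so the key drops out. Then M2 = (M1 ⊕ M2) ⊕ M1 over the first 7 bytes.
byte 0: (4f ^ 5d) ^ 4d = 12 ^ 4d = 5f
byte 1: (4a ^ cf) ^ 45 = 85 ^ 45 = c0
byte 2: (45 ^ 09) ^ 53 = 4c ^ 53 = 1f
byte 3: (5a ^ 4a) ^ 53 = 10 ^ 53 = 43
byte 4: (01 ^ 97) ^ 41 = 96 ^ 41 = d7
byte 5: (bf ^ 6f) ^ 47 = d0 ^ 47 = 97
byte 6: (21 ^ 74) ^ 45 = 55 ^ 45 = 10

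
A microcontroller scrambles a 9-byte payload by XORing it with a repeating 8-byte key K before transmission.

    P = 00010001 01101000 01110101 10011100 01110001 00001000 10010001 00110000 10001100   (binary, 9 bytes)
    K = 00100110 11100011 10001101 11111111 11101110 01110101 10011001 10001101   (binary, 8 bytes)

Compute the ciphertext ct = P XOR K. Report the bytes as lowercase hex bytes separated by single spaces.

The 8-byte key repeats, so the effective keystream is 26 e3 8d ff ee 75 99 8d 26.
byte 0:  17 xor  38 =  55
byte 1: 104 xor 227 = 139
byte 2: 117 xor 141 = 248
byte 3: 156 xor 255 =  99
byte 4: 113 xor 238 = 159
byte 5:   8 xor 117 = 125
byte 6: 145 xor 153 =   8
byte 7:  48 xor 141 = 189
byte 8: 140 xor  38 = 170

37 8b f8 63 9f 7d 08 bd aa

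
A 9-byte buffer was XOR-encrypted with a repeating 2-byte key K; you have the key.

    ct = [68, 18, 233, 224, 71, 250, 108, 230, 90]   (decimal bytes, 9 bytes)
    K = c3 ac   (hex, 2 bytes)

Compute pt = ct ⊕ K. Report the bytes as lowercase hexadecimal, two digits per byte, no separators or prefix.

87be2a4c8456af4a99

The 2-byte key repeats, so the effective keystream is c3 ac c3 ac c3 ac c3 ac c3.
byte 0: 44 ^ c3 = 87
byte 1: 12 ^ ac = be
byte 2: e9 ^ c3 = 2a
byte 3: e0 ^ ac = 4c
byte 4: 47 ^ c3 = 84
byte 5: fa ^ ac = 56
byte 6: 6c ^ c3 = af
byte 7: e6 ^ ac = 4a
byte 8: 5a ^ c3 = 99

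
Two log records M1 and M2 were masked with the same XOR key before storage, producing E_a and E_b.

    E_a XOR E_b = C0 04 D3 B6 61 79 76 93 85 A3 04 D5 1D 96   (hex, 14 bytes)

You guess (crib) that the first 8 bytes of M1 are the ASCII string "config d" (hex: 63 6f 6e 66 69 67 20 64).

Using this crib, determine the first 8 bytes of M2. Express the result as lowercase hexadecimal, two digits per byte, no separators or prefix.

a36bbdd0081e56f7

Since E_a ⊕ E_b = M1 ⊕ M2, XORing with the guessed M1 bytes yields the corresponding M2 bytes: M2 = (E_a ⊕ E_b) ⊕ M1.
c0 XOR 63 = a3
04 XOR 6f = 6b
d3 XOR 6e = bd
b6 XOR 66 = d0
61 XOR 69 = 08
79 XOR 67 = 1e
76 XOR 20 = 56
93 XOR 64 = f7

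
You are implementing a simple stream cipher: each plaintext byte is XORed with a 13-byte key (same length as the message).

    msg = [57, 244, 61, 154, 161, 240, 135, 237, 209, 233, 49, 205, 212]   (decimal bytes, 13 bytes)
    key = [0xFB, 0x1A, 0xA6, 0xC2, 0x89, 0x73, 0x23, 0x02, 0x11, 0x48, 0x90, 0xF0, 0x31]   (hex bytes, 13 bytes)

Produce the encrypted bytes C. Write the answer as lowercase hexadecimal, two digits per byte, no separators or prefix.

XOR is its own inverse, so applying the key byte-wise gives the result directly.
00111001 ^ 11111011 = 11000010
11110100 ^ 00011010 = 11101110
00111101 ^ 10100110 = 10011011
10011010 ^ 11000010 = 01011000
10100001 ^ 10001001 = 00101000
11110000 ^ 01110011 = 10000011
10000111 ^ 00100011 = 10100100
11101101 ^ 00000010 = 11101111
11010001 ^ 00010001 = 11000000
11101001 ^ 01001000 = 10100001
00110001 ^ 10010000 = 10100001
11001101 ^ 11110000 = 00111101
11010100 ^ 00110001 = 11100101

c2ee9b582883a4efc0a1a13de5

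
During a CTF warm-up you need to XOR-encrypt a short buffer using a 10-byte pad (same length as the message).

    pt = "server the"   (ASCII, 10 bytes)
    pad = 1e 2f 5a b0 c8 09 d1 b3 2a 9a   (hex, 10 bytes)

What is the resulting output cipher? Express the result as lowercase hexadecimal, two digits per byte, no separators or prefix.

6d4a28c6ad7bf1c742ff

XOR is its own inverse, so applying the key byte-wise gives the result directly.
115 xor  30 = 109
101 xor  47 =  74
114 xor  90 =  40
118 xor 176 = 198
101 xor 200 = 173
114 xor   9 = 123
 32 xor 209 = 241
116 xor 179 = 199
104 xor  42 =  66
101 xor 154 = 255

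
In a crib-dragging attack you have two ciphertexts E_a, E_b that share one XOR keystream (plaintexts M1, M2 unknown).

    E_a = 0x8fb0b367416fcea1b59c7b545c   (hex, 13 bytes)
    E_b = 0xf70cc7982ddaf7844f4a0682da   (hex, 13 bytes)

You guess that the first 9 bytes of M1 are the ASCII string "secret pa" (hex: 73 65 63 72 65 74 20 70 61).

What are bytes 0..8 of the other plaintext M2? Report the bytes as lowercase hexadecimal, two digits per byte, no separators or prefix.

First, E_a ⊕ E_b = (M1 ⊕ K) ⊕ (M2 ⊕ K) = M1 ⊕ M2, so the key drops out. Then M2 = (M1 ⊕ M2) ⊕ M1 over the first 9 bytes.
byte 0: (8f xor f7) xor 73 = 78 xor 73 = 0b
byte 1: (b0 xor 0c) xor 65 = bc xor 65 = d9
byte 2: (b3 xor c7) xor 63 = 74 xor 63 = 17
byte 3: (67 xor 98) xor 72 = ff xor 72 = 8d
byte 4: (41 xor 2d) xor 65 = 6c xor 65 = 09
byte 5: (6f xor da) xor 74 = b5 xor 74 = c1
byte 6: (ce xor f7) xor 20 = 39 xor 20 = 19
byte 7: (a1 xor 84) xor 70 = 25 xor 70 = 55
byte 8: (b5 xor 4f) xor 61 = fa xor 61 = 9b

0bd9178d09c119559b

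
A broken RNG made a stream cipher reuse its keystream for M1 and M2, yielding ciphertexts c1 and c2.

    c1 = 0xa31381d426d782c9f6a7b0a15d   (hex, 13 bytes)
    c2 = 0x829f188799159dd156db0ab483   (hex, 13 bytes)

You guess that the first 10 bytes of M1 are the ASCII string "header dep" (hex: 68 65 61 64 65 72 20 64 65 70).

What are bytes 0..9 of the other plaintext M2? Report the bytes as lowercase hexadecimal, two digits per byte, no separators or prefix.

49e9f837dab03f7cc50c

First, c1 ⊕ c2 = (M1 ⊕ K) ⊕ (M2 ⊕ K) = M1 ⊕ M2, so the key drops out. Then M2 = (M1 ⊕ M2) ⊕ M1 over the first 10 bytes.
byte 0: (a3 xor 82) xor 68 = 21 xor 68 = 49
byte 1: (13 xor 9f) xor 65 = 8c xor 65 = e9
byte 2: (81 xor 18) xor 61 = 99 xor 61 = f8
byte 3: (d4 xor 87) xor 64 = 53 xor 64 = 37
byte 4: (26 xor 99) xor 65 = bf xor 65 = da
byte 5: (d7 xor 15) xor 72 = c2 xor 72 = b0
byte 6: (82 xor 9d) xor 20 = 1f xor 20 = 3f
byte 7: (c9 xor d1) xor 64 = 18 xor 64 = 7c
byte 8: (f6 xor 56) xor 65 = a0 xor 65 = c5
byte 9: (a7 xor db) xor 70 = 7c xor 70 = 0c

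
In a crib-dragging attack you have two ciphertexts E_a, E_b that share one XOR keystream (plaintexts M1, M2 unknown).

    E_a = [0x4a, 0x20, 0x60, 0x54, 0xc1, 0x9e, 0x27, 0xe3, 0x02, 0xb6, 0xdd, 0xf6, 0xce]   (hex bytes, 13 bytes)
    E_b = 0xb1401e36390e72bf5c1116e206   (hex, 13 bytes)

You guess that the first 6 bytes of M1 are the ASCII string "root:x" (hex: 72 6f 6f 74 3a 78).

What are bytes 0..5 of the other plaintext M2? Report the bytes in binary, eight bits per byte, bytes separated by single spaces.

10001001 00001111 00010001 00010110 11000010 11101000

First, E_a ⊕ E_b = (M1 ⊕ K) ⊕ (M2 ⊕ K) = M1 ⊕ M2, so the key drops out. Then M2 = (M1 ⊕ M2) ⊕ M1 over the first 6 bytes.
byte 0: (4a XOR b1) XOR 72 = fb XOR 72 = 89
byte 1: (20 XOR 40) XOR 6f = 60 XOR 6f = 0f
byte 2: (60 XOR 1e) XOR 6f = 7e XOR 6f = 11
byte 3: (54 XOR 36) XOR 74 = 62 XOR 74 = 16
byte 4: (c1 XOR 39) XOR 3a = f8 XOR 3a = c2
byte 5: (9e XOR 0e) XOR 78 = 90 XOR 78 = e8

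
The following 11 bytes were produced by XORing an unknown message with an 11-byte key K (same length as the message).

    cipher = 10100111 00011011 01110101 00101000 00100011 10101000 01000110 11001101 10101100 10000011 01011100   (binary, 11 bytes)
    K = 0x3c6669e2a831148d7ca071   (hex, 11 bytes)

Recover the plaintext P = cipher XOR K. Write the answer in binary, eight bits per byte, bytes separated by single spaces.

10011011 01111101 00011100 11001010 10001011 10011001 01010010 01000000 11010000 00100011 00101101

XOR is its own inverse, so applying the key byte-wise gives the result directly.
10100111 ^ 00111100 = 10011011
00011011 ^ 01100110 = 01111101
01110101 ^ 01101001 = 00011100
00101000 ^ 11100010 = 11001010
00100011 ^ 10101000 = 10001011
10101000 ^ 00110001 = 10011001
01000110 ^ 00010100 = 01010010
11001101 ^ 10001101 = 01000000
10101100 ^ 01111100 = 11010000
10000011 ^ 10100000 = 00100011
01011100 ^ 01110001 = 00101101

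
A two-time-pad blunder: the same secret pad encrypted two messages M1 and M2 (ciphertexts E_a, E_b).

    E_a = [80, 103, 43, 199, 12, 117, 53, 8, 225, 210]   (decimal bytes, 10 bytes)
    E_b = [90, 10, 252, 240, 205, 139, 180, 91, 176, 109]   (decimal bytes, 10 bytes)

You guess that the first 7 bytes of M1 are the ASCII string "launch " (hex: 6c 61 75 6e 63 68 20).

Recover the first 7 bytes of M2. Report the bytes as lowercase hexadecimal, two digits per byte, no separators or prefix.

First, E_a ⊕ E_b = (M1 ⊕ K) ⊕ (M2 ⊕ K) = M1 ⊕ M2, so the key drops out. Then M2 = (M1 ⊕ M2) ⊕ M1 over the first 7 bytes.
byte 0: (50 XOR 5a) XOR 6c = 0a XOR 6c = 66
byte 1: (67 XOR 0a) XOR 61 = 6d XOR 61 = 0c
byte 2: (2b XOR fc) XOR 75 = d7 XOR 75 = a2
byte 3: (c7 XOR f0) XOR 6e = 37 XOR 6e = 59
byte 4: (0c XOR cd) XOR 63 = c1 XOR 63 = a2
byte 5: (75 XOR 8b) XOR 68 = fe XOR 68 = 96
byte 6: (35 XOR b4) XOR 20 = 81 XOR 20 = a1

660ca259a296a1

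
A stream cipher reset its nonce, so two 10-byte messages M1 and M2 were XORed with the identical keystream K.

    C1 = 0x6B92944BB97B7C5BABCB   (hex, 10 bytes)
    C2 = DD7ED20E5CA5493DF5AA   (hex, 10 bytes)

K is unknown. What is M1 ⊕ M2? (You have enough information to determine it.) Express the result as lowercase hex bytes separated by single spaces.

C1 ⊕ C2 = (M1 ⊕ K) ⊕ (M2 ⊕ K) = M1 ⊕ M2 — the shared key cancels under XOR.
6b ⊕ dd = b6
92 ⊕ 7e = ec
94 ⊕ d2 = 46
4b ⊕ 0e = 45
b9 ⊕ 5c = e5
7b ⊕ a5 = de
7c ⊕ 49 = 35
5b ⊕ 3d = 66
ab ⊕ f5 = 5e
cb ⊕ aa = 61

b6 ec 46 45 e5 de 35 66 5e 61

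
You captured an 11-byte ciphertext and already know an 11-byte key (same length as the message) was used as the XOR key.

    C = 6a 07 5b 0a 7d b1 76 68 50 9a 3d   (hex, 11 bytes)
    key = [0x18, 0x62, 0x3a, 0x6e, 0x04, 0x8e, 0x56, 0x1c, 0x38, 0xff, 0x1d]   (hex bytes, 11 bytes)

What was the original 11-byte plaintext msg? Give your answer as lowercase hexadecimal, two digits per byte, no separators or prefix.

72656164793f2074686520

XOR is its own inverse, so applying the key byte-wise gives the result directly.
6a XOR 18 = 72
07 XOR 62 = 65
5b XOR 3a = 61
0a XOR 6e = 64
7d XOR 04 = 79
b1 XOR 8e = 3f
76 XOR 56 = 20
68 XOR 1c = 74
50 XOR 38 = 68
9a XOR ff = 65
3d XOR 1d = 20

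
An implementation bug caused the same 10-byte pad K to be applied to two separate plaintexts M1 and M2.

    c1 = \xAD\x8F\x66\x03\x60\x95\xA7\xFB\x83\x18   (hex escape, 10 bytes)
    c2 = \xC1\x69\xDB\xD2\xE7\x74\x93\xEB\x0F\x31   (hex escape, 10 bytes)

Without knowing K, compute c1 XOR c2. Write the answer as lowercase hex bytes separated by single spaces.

6c e6 bd d1 87 e1 34 10 8c 29

c1 ⊕ c2 = (M1 ⊕ K) ⊕ (M2 ⊕ K) = M1 ⊕ M2 — the shared key cancels under XOR.
byte 0: ad XOR c1 = 6c
byte 1: 8f XOR 69 = e6
byte 2: 66 XOR db = bd
byte 3: 03 XOR d2 = d1
byte 4: 60 XOR e7 = 87
byte 5: 95 XOR 74 = e1
byte 6: a7 XOR 93 = 34
byte 7: fb XOR eb = 10
byte 8: 83 XOR 0f = 8c
byte 9: 18 XOR 31 = 29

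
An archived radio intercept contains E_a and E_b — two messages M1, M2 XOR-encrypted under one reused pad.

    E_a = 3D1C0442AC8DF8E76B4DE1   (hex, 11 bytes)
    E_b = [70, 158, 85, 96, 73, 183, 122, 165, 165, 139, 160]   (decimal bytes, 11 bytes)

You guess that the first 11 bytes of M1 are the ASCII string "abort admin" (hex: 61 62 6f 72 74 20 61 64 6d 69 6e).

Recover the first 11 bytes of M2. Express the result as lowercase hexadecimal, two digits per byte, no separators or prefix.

1ae03e50911ae326a3af2f

First, E_a ⊕ E_b = (M1 ⊕ K) ⊕ (M2 ⊕ K) = M1 ⊕ M2, so the key drops out. Then M2 = (M1 ⊕ M2) ⊕ M1 over the first 11 bytes.
byte 0: (3d ⊕ 46) ⊕ 61 = 7b ⊕ 61 = 1a
byte 1: (1c ⊕ 9e) ⊕ 62 = 82 ⊕ 62 = e0
byte 2: (04 ⊕ 55) ⊕ 6f = 51 ⊕ 6f = 3e
byte 3: (42 ⊕ 60) ⊕ 72 = 22 ⊕ 72 = 50
byte 4: (ac ⊕ 49) ⊕ 74 = e5 ⊕ 74 = 91
byte 5: (8d ⊕ b7) ⊕ 20 = 3a ⊕ 20 = 1a
byte 6: (f8 ⊕ 7a) ⊕ 61 = 82 ⊕ 61 = e3
byte 7: (e7 ⊕ a5) ⊕ 64 = 42 ⊕ 64 = 26
byte 8: (6b ⊕ a5) ⊕ 6d = ce ⊕ 6d = a3
byte 9: (4d ⊕ 8b) ⊕ 69 = c6 ⊕ 69 = af
byte 10: (e1 ⊕ a0) ⊕ 6e = 41 ⊕ 6e = 2f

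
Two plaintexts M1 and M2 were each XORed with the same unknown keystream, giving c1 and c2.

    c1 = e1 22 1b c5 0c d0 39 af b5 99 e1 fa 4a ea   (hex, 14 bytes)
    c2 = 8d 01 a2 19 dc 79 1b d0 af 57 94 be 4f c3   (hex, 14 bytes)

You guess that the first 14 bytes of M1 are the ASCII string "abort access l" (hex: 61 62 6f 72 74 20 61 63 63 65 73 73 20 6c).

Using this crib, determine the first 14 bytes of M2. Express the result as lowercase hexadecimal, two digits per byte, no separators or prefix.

First, c1 ⊕ c2 = (M1 ⊕ K) ⊕ (M2 ⊕ K) = M1 ⊕ M2, so the key drops out. Then M2 = (M1 ⊕ M2) ⊕ M1 over the first 14 bytes.
byte 0: (e1 XOR 8d) XOR 61 = 6c XOR 61 = 0d
byte 1: (22 XOR 01) XOR 62 = 23 XOR 62 = 41
byte 2: (1b XOR a2) XOR 6f = b9 XOR 6f = d6
byte 3: (c5 XOR 19) XOR 72 = dc XOR 72 = ae
byte 4: (0c XOR dc) XOR 74 = d0 XOR 74 = a4
byte 5: (d0 XOR 79) XOR 20 = a9 XOR 20 = 89
byte 6: (39 XOR 1b) XOR 61 = 22 XOR 61 = 43
byte 7: (af XOR d0) XOR 63 = 7f XOR 63 = 1c
byte 8: (b5 XOR af) XOR 63 = 1a XOR 63 = 79
byte 9: (99 XOR 57) XOR 65 = ce XOR 65 = ab
byte 10: (e1 XOR 94) XOR 73 = 75 XOR 73 = 06
byte 11: (fa XOR be) XOR 73 = 44 XOR 73 = 37
byte 12: (4a XOR 4f) XOR 20 = 05 XOR 20 = 25
byte 13: (ea XOR c3) XOR 6c = 29 XOR 6c = 45

0d41d6aea489431c79ab06372545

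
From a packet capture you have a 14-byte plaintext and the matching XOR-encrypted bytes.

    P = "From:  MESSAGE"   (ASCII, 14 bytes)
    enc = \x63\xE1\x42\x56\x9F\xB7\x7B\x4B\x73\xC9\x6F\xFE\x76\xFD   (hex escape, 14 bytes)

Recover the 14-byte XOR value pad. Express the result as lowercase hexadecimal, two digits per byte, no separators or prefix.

25932d3ba5975b06369a3cbf31b8

Since enc = P ⊕ pad, XORing both sides with P gives pad = P ⊕ enc.
byte 0: 01000110 ^ 01100011 = 00100101
byte 1: 01110010 ^ 11100001 = 10010011
byte 2: 01101111 ^ 01000010 = 00101101
byte 3: 01101101 ^ 01010110 = 00111011
byte 4: 00111010 ^ 10011111 = 10100101
byte 5: 00100000 ^ 10110111 = 10010111
byte 6: 00100000 ^ 01111011 = 01011011
byte 7: 01001101 ^ 01001011 = 00000110
byte 8: 01000101 ^ 01110011 = 00110110
byte 9: 01010011 ^ 11001001 = 10011010
byte 10: 01010011 ^ 01101111 = 00111100
byte 11: 01000001 ^ 11111110 = 10111111
byte 12: 01000111 ^ 01110110 = 00110001
byte 13: 01000101 ^ 11111101 = 10111000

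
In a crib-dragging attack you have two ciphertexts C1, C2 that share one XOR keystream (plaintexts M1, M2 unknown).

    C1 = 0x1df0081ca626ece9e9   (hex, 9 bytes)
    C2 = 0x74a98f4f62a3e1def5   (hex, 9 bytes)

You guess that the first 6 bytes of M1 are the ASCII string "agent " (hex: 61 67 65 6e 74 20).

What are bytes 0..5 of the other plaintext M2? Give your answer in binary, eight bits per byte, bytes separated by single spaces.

00001000 00111110 11100010 00111101 10110000 10100101

First, C1 ⊕ C2 = (M1 ⊕ K) ⊕ (M2 ⊕ K) = M1 ⊕ M2, so the key drops out. Then M2 = (M1 ⊕ M2) ⊕ M1 over the first 6 bytes.
byte 0: (1d ^ 74) ^ 61 = 69 ^ 61 = 08
byte 1: (f0 ^ a9) ^ 67 = 59 ^ 67 = 3e
byte 2: (08 ^ 8f) ^ 65 = 87 ^ 65 = e2
byte 3: (1c ^ 4f) ^ 6e = 53 ^ 6e = 3d
byte 4: (a6 ^ 62) ^ 74 = c4 ^ 74 = b0
byte 5: (26 ^ a3) ^ 20 = 85 ^ 20 = a5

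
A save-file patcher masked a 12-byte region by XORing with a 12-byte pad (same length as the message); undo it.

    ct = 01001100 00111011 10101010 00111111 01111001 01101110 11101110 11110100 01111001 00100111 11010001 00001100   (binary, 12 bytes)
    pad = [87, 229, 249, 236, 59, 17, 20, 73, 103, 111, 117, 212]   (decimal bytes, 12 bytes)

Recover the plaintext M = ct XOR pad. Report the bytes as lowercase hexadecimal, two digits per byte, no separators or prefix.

XOR is its own inverse, so applying the key byte-wise gives the result directly.
 76 xor  87 =  27
 59 xor 229 = 222
170 xor 249 =  83
 63 xor 236 = 211
121 xor  59 =  66
110 xor  17 = 127
238 xor  20 = 250
244 xor  73 = 189
121 xor 103 =  30
 39 xor 111 =  72
209 xor 117 = 164
 12 xor 212 = 216

1bde53d3427ffabd1e48a4d8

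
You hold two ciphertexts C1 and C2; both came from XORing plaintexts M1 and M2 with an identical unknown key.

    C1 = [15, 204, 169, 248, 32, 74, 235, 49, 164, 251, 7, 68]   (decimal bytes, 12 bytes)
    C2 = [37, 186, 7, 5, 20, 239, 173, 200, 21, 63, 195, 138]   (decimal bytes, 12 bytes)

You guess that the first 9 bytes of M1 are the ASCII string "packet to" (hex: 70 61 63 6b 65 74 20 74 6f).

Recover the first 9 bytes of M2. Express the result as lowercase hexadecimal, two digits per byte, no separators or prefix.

5a17cd9651d1668dde

First, C1 ⊕ C2 = (M1 ⊕ K) ⊕ (M2 ⊕ K) = M1 ⊕ M2, so the key drops out. Then M2 = (M1 ⊕ M2) ⊕ M1 over the first 9 bytes.
byte 0: (0f ^ 25) ^ 70 = 2a ^ 70 = 5a
byte 1: (cc ^ ba) ^ 61 = 76 ^ 61 = 17
byte 2: (a9 ^ 07) ^ 63 = ae ^ 63 = cd
byte 3: (f8 ^ 05) ^ 6b = fd ^ 6b = 96
byte 4: (20 ^ 14) ^ 65 = 34 ^ 65 = 51
byte 5: (4a ^ ef) ^ 74 = a5 ^ 74 = d1
byte 6: (eb ^ ad) ^ 20 = 46 ^ 20 = 66
byte 7: (31 ^ c8) ^ 74 = f9 ^ 74 = 8d
byte 8: (a4 ^ 15) ^ 6f = b1 ^ 6f = de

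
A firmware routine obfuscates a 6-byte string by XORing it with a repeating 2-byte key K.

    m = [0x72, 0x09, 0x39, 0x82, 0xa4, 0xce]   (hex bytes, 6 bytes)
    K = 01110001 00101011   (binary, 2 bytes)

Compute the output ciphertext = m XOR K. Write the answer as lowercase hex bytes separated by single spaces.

The 2-byte key repeats, so the effective keystream is 71 2b 71 2b 71 2b.
byte 0: 01110010 XOR 01110001 = 00000011
byte 1: 00001001 XOR 00101011 = 00100010
byte 2: 00111001 XOR 01110001 = 01001000
byte 3: 10000010 XOR 00101011 = 10101001
byte 4: 10100100 XOR 01110001 = 11010101
byte 5: 11001110 XOR 00101011 = 11100101

03 22 48 a9 d5 e5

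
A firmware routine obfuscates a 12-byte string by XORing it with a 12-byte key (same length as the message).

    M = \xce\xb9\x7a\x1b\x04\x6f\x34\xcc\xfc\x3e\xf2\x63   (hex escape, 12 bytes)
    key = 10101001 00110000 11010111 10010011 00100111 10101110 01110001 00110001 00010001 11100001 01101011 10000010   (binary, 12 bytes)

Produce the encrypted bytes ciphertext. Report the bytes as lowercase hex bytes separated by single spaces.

67 89 ad 88 23 c1 45 fd ed df 99 e1

ce ^ a9 = 67
b9 ^ 30 = 89
7a ^ d7 = ad
1b ^ 93 = 88
04 ^ 27 = 23
6f ^ ae = c1
34 ^ 71 = 45
cc ^ 31 = fd
fc ^ 11 = ed
3e ^ e1 = df
f2 ^ 6b = 99
63 ^ 82 = e1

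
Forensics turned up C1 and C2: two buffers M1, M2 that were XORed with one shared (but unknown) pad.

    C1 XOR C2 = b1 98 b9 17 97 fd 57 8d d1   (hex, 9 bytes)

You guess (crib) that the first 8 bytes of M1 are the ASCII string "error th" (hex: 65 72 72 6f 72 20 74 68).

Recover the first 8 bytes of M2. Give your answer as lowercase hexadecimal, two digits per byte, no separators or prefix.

Since C1 ⊕ C2 = M1 ⊕ M2, XORing with the guessed M1 bytes yields the corresponding M2 bytes: M2 = (C1 ⊕ C2) ⊕ M1.
byte 0: 177 xor 101 = 212
byte 1: 152 xor 114 = 234
byte 2: 185 xor 114 = 203
byte 3:  23 xor 111 = 120
byte 4: 151 xor 114 = 229
byte 5: 253 xor  32 = 221
byte 6:  87 xor 116 =  35
byte 7: 141 xor 104 = 229

d4eacb78e5dd23e5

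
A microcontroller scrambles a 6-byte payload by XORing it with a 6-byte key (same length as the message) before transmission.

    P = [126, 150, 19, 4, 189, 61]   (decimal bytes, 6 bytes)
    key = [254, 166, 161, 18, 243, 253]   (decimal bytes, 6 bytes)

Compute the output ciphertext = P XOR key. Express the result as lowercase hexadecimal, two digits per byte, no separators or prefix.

8030b2164ec0

XOR is its own inverse, so applying the key byte-wise gives the result directly.
byte 0: 7e XOR fe = 80
byte 1: 96 XOR a6 = 30
byte 2: 13 XOR a1 = b2
byte 3: 04 XOR 12 = 16
byte 4: bd XOR f3 = 4e
byte 5: 3d XOR fd = c0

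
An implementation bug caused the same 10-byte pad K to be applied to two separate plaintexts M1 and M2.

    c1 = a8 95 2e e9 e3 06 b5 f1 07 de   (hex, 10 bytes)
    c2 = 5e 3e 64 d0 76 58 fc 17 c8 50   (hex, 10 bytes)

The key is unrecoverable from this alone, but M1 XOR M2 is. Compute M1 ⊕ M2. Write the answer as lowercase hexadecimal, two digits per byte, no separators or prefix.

c1 ⊕ c2 = (M1 ⊕ K) ⊕ (M2 ⊕ K) = M1 ⊕ M2 — the shared key cancels under XOR.
10101000 XOR 01011110 = 11110110
10010101 XOR 00111110 = 10101011
00101110 XOR 01100100 = 01001010
11101001 XOR 11010000 = 00111001
11100011 XOR 01110110 = 10010101
00000110 XOR 01011000 = 01011110
10110101 XOR 11111100 = 01001001
11110001 XOR 00010111 = 11100110
00000111 XOR 11001000 = 11001111
11011110 XOR 01010000 = 10001110

f6ab4a39955e49e6cf8e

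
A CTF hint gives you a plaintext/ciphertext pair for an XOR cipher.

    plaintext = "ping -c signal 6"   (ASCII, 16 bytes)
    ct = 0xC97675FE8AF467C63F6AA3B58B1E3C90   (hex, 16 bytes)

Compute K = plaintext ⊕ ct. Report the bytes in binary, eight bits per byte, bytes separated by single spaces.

Since ct = plaintext ⊕ K, XORing both sides with plaintext gives K = plaintext ⊕ ct.
byte 0: 70 XOR c9 = b9
byte 1: 69 XOR 76 = 1f
byte 2: 6e XOR 75 = 1b
byte 3: 67 XOR fe = 99
byte 4: 20 XOR 8a = aa
byte 5: 2d XOR f4 = d9
byte 6: 63 XOR 67 = 04
byte 7: 20 XOR c6 = e6
byte 8: 73 XOR 3f = 4c
byte 9: 69 XOR 6a = 03
byte 10: 67 XOR a3 = c4
byte 11: 6e XOR b5 = db
byte 12: 61 XOR 8b = ea
byte 13: 6c XOR 1e = 72
byte 14: 20 XOR 3c = 1c
byte 15: 36 XOR 90 = a6

10111001 00011111 00011011 10011001 10101010 11011001 00000100 11100110 01001100 00000011 11000100 11011011 11101010 01110010 00011100 10100110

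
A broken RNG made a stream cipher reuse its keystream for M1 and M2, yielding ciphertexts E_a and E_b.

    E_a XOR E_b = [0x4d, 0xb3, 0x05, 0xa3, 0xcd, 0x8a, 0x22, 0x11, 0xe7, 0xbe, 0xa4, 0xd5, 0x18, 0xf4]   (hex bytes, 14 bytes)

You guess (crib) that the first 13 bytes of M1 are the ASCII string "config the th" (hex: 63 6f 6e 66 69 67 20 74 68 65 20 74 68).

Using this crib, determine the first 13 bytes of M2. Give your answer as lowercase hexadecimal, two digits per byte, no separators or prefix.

2edc6bc5a4ed02658fdb84a170

Since E_a ⊕ E_b = M1 ⊕ M2, XORing with the guessed M1 bytes yields the corresponding M2 bytes: M2 = (E_a ⊕ E_b) ⊕ M1.
byte 0: 4d xor 63 = 2e
byte 1: b3 xor 6f = dc
byte 2: 05 xor 6e = 6b
byte 3: a3 xor 66 = c5
byte 4: cd xor 69 = a4
byte 5: 8a xor 67 = ed
byte 6: 22 xor 20 = 02
byte 7: 11 xor 74 = 65
byte 8: e7 xor 68 = 8f
byte 9: be xor 65 = db
byte 10: a4 xor 20 = 84
byte 11: d5 xor 74 = a1
byte 12: 18 xor 68 = 70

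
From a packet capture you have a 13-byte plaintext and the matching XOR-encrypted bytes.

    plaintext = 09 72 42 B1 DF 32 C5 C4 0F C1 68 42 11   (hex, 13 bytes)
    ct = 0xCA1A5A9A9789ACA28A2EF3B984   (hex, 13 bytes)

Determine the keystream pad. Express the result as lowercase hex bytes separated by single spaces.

c3 68 18 2b 48 bb 69 66 85 ef 9b fb 95

Since ct = plaintext ⊕ pad, XORing both sides with plaintext gives pad = plaintext ⊕ ct.
09 xor ca = c3
72 xor 1a = 68
42 xor 5a = 18
b1 xor 9a = 2b
df xor 97 = 48
32 xor 89 = bb
c5 xor ac = 69
c4 xor a2 = 66
0f xor 8a = 85
c1 xor 2e = ef
68 xor f3 = 9b
42 xor b9 = fb
11 xor 84 = 95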